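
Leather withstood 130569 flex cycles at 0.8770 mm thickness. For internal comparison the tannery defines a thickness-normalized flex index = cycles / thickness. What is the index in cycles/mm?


Formula: Index = cycles / thickness
Substituting: Index = 130569 / 0.8770
Result: 148881.4139 cycles/mm


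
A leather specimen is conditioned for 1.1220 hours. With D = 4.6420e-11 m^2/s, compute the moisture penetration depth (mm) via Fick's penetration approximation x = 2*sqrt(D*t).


t = 1.1220 hr * 3600 = 4039.2000 s
D * t = 4.6420e-11 * 4039.2000 = 1.8750e-07
x = 2 * sqrt(D*t) = 2 * sqrt(1.8750e-07) = 8.6602e-04 m = 0.8660 mm


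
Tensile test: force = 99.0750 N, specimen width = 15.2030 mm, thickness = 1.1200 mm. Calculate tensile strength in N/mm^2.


Formula: TS = force / (width * thickness)
Substituting: TS = 99.0750 / (15.2030 * 1.1200)
Result: 5.8186 N/mm^2


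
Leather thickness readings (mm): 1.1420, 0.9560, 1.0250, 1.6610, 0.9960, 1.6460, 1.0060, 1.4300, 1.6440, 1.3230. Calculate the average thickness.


Formula: Average = sum / n
Substituting: Average = 12.8290 / 10
Result: 1.2829 mm


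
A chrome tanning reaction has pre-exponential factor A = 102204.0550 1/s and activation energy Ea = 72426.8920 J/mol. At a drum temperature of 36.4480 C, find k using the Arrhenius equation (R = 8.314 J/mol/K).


T_K = T_C + 273.15 = 36.4480 + 273.15 = 309.5980 K
exponent = -Ea / (R * T_K) = -72426.8920 / (8.314 * 309.5980) = -28.1379
k = A * exp(exponent) = 102204.0550 * exp(-28.1379) = 6.1565e-08 1/s


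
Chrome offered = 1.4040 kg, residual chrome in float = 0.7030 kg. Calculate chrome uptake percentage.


Formula: Uptake = (offered - residual) / offered * 100
Substituting: Uptake = (1.4040 - 0.7030) / 1.4040 * 100
Result: 49.9288 %


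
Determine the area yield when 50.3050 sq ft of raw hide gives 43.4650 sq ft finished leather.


Formula: Yield = finished / raw * 100
Substituting: Yield = 43.4650 / 50.3050 * 100
Result: 86.4029 %


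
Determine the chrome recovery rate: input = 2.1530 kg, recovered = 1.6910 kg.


Formula: Recovery = recovered / input * 100
Substituting: Recovery = 1.6910 / 2.1530 * 100
Result: 78.5416 %


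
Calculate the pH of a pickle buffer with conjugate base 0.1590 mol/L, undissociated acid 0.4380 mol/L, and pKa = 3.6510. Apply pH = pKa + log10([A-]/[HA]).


ratio = [A-] / [HA] = 0.1590 / 0.4380 = 0.3630
log10(ratio) = -0.4401
pH = pKa + log10(ratio) = 3.6510 - 0.4401 = 3.2109


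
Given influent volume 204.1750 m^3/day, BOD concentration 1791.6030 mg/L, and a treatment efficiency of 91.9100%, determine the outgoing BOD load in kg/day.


Load_in = volume * conc / 1000 = 204.1750 * 1791.6030 / 1000 = 365.8005 kg/day
Removed = Load_in * eff / 100 = 365.8005 * 91.9100 / 100 = 336.2073 kg/day
Load_out = Load_in - Removed = 365.8005 - 336.2073 = 29.5933 kg/day


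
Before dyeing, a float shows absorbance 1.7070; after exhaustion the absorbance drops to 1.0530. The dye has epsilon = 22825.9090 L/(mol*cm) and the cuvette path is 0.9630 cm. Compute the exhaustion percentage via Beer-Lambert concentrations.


c_initial = A_i / (epsilon * l) = 1.7070 / (22825.9090 * 0.9630) = 7.7657e-05 mol/L
c_final = A_f / (epsilon * l) = 1.0530 / (22825.9090 * 0.9630) = 4.7904e-05 mol/L
Exhaustion = (c_initial - c_final) / c_initial * 100 = (7.7657e-05 - 4.7904e-05) / 7.7657e-05 * 100 = 38.3128 %


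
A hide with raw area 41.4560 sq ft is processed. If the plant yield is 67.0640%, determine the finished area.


Formula: finished = raw * yield / 100
Substituting: finished = 41.4560 * 67.0640 / 100
Result: 27.8021 sq ft


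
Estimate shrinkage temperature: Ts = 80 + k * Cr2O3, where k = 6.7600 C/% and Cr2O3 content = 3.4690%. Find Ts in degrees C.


Formula: Ts = 80 + k * Cr2O3
Substituting: Ts = 80 + 6.7600 * 3.4690
Result: 103.4504 C


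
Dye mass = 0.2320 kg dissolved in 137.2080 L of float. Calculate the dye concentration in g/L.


Formula: Conc = dye_mass(kg) / volume(L) * 1000
Substituting: Conc = 0.2320 / 137.2080 * 1000
Result: 1.6909 g/L


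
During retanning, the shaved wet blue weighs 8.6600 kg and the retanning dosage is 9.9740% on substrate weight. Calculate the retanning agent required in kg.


Formula: Retan = substrate * pct / 100
Substituting: Retan = 8.6600 * 9.9740 / 100
Result: 0.8637 kg


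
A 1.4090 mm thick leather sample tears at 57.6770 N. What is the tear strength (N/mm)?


Formula: Tear strength = force / thickness
Substituting: Tear strength = 57.6770 / 1.4090
Result: 40.9347 N/mm


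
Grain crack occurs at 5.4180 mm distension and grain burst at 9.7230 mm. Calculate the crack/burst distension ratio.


Formula: Ratio = crack / burst
Substituting: Ratio = 5.4180 / 9.7230
Result: 0.5572


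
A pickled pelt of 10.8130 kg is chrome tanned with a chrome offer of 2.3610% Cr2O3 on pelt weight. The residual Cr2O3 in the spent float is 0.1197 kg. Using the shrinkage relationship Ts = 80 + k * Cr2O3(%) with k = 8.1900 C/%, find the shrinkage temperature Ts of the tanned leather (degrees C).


Offered = pelt * offer_pct / 100 = 10.8130 * 2.3610 / 100 = 0.2553 kg
Uptake = offered - residual = 0.2553 - 0.1197 = 0.1356 kg
Cr2O3% on pelt = uptake / pelt * 100 = 0.1356 / 10.8130 * 100 = 1.2540 %
Ts = 80 + k * Cr2O3% = 80 + 8.1900 * 1.2540 = 90.2703 C


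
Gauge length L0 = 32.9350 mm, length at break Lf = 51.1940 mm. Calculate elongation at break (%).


Formula: Elongation = (Lf - L0) / L0 * 100
Substituting: Elongation = (51.1940 - 32.9350) / 32.9350 * 100
Result: 55.4395 %


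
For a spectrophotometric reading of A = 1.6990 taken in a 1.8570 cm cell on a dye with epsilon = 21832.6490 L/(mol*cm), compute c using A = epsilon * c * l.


Formula: c = A / (epsilon * l)
Substituting: c = 1.6990 / (21832.6490 * 1.8570)
Result: 4.1906e-05 mol/L


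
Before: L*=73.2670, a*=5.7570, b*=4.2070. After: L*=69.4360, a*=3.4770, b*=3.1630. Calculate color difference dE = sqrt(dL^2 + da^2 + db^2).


dL = -3.8310, da = -2.2800, db = -1.0440
dE = sqrt((-3.8310)^2 + (-2.2800)^2 + (-1.0440)^2) = 4.5787


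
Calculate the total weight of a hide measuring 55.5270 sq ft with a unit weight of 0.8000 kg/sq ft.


Formula: Weight = area * weight_per_sqft
Substituting: Weight = 55.5270 * 0.8000
Result: 44.4216 kg


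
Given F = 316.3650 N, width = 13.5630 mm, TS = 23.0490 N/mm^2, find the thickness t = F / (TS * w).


Formula: t = F / (TS * w)
Substituting: t = 316.3650 / (23.0490 * 13.5630)
Result: 1.0120 mm


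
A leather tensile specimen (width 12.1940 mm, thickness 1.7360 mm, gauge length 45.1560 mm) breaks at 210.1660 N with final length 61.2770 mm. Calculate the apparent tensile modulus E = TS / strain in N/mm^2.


TS = F / (w * t) = 210.1660 / (12.1940 * 1.7360) = 9.9281 N/mm^2
strain = (Lf - L0) / L0 = (61.2770 - 45.1560) / 45.1560 = 0.3570
E = TS / strain = 9.9281 / 0.3570 = 27.8093 N/mm^2


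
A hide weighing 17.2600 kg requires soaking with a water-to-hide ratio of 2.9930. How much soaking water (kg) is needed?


Formula: Water = hide_weight * ratio
Substituting: Water = 17.2600 * 2.9930
Result: 51.6592 kg


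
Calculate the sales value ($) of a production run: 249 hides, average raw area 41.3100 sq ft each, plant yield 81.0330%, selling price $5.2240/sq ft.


Raw_total = N * avg_area = 249 * 41.3100 = 10286.1900 sq ft
Finished = Raw_total * yield / 100 = 10286.1900 * 81.0330 / 100 = 8335.2083 sq ft
Value = Finished * price = 8335.2083 * 5.2240 = 43543.1284 $


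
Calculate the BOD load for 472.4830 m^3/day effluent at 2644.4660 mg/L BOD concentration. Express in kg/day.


Formula: BOD_load = volume * conc / 1000
Substituting: BOD_load = 472.4830 * 2644.4660 / 1000
Result: 1249.4652 kg/day


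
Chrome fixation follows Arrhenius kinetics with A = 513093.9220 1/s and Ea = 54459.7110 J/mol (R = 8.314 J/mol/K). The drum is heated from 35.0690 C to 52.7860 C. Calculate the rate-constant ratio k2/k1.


T1 = 35.0690 + 273.15 = 308.2190 K; T2 = 52.7860 + 273.15 = 325.9360 K
k1 = A * exp(-Ea/(R*T1)) = 513093.9220 * exp(-54459.7110/(8.314*308.2190)) = 3.0230e-04 1/s
k2 = A * exp(-Ea/(R*T2)) = 513093.9220 * exp(-54459.7110/(8.314*325.9360)) = 9.5972e-04 1/s
k2/k1 = 9.5972e-04 / 3.0230e-04 = 3.1747


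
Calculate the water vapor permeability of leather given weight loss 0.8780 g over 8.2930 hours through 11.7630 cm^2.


Formula: WVP = loss / (area * time)
Substituting: WVP = 0.8780 / (11.7630 * 8.2930)
Result: 0.00900046 g/(cm^2*hr)


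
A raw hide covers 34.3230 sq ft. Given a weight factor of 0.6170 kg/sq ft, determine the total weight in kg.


Formula: Weight = area * weight_per_sqft
Substituting: Weight = 34.3230 * 0.6170
Result: 21.1773 kg


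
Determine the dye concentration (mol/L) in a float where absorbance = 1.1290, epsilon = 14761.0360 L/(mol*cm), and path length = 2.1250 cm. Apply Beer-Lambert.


Formula: c = A / (epsilon * l)
Substituting: c = 1.1290 / (14761.0360 * 2.1250)
Result: 3.5993e-05 mol/L


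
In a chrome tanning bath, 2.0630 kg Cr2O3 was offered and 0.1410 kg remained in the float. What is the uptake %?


Formula: Uptake = (offered - residual) / offered * 100
Substituting: Uptake = (2.0630 - 0.1410) / 2.0630 * 100
Result: 93.1653 %


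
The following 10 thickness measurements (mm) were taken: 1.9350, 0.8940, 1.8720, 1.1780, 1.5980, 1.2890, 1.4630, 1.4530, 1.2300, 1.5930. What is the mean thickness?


Formula: Average = sum / n
Substituting: Average = 14.5050 / 10
Result: 1.4505 mm


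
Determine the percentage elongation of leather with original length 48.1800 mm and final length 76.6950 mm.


Formula: Elongation = (Lf - L0) / L0 * 100
Substituting: Elongation = (76.6950 - 48.1800) / 48.1800 * 100
Result: 59.1843 %


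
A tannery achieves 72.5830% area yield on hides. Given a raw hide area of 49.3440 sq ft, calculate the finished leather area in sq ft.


Formula: finished = raw * yield / 100
Substituting: finished = 49.3440 * 72.5830 / 100
Result: 35.8154 sq ft


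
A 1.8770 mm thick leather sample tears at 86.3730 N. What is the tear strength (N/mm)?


Formula: Tear strength = force / thickness
Substituting: Tear strength = 86.3730 / 1.8770
Result: 46.0165 N/mm


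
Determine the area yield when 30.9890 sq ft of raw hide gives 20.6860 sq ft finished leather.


Formula: Yield = finished / raw * 100
Substituting: Yield = 20.6860 / 30.9890 * 100
Result: 66.7527 %


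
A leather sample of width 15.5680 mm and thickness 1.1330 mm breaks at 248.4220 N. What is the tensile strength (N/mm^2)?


Formula: TS = force / (width * thickness)
Substituting: TS = 248.4220 / (15.5680 * 1.1330)
Result: 14.0840 N/mm^2


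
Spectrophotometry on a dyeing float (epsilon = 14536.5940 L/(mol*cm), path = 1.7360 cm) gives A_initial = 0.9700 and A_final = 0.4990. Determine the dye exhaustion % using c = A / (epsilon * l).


c_initial = A_i / (epsilon * l) = 0.9700 / (14536.5940 * 1.7360) = 3.8438e-05 mol/L
c_final = A_f / (epsilon * l) = 0.4990 / (14536.5940 * 1.7360) = 1.9774e-05 mol/L
Exhaustion = (c_initial - c_final) / c_initial * 100 = (3.8438e-05 - 1.9774e-05) / 3.8438e-05 * 100 = 48.5567 %


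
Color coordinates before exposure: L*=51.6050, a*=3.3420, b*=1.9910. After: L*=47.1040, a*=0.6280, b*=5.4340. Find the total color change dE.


dL = -4.5010, da = -2.7140, db = 3.4430
dE = sqrt((-4.5010)^2 + (-2.7140)^2 + 3.4430^2) = 6.2832


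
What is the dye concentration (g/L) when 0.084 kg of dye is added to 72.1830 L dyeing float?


Formula: Conc = dye_mass(kg) / volume(L) * 1000
Substituting: Conc = 0.084 / 72.1830 * 1000
Result: 1.1637 g/L


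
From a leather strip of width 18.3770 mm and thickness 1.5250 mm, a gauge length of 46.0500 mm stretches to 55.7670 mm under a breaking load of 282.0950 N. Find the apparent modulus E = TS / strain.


TS = F / (w * t) = 282.0950 / (18.3770 * 1.5250) = 10.0659 N/mm^2
strain = (Lf - L0) / L0 = (55.7670 - 46.0500) / 46.0500 = 0.2110
E = TS / strain = 10.0659 / 0.2110 = 47.7033 N/mm^2


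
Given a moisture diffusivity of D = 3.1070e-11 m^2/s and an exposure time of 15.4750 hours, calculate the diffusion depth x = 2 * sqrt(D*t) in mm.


t = 15.4750 hr * 3600 = 55710.0000 s
D * t = 3.1070e-11 * 55710.0000 = 1.7309e-06
x = 2 * sqrt(D*t) = 2 * sqrt(1.7309e-06) = 0.00263128 m = 2.6313 mm


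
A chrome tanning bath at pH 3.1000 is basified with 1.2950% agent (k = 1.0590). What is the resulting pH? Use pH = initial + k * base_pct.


Formula: pH_final = pH_initial + k * base_pct
Substituting: pH_final = 3.1000 + 1.0590 * 1.2950
Result: 4.4714


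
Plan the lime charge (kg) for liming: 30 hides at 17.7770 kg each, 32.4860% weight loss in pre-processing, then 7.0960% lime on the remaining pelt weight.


Total_raw = N * avg_wt = 30 * 17.7770 = 533.3100 kg
Substrate = Total_raw * (1 - loss/100) = 533.3100 * (1 - 32.4860/100) = 360.0589 kg
Lime = Substrate * pct / 100 = 360.0589 * 7.0960 / 100 = 25.5498 kg


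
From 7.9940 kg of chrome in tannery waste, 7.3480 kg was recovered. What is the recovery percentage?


Formula: Recovery = recovered / input * 100
Substituting: Recovery = 7.3480 / 7.9940 * 100
Result: 91.9189 %


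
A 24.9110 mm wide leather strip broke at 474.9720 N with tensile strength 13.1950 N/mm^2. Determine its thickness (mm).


Formula: t = F / (TS * w)
Substituting: t = 474.9720 / (13.1950 * 24.9110)
Result: 1.4450 mm


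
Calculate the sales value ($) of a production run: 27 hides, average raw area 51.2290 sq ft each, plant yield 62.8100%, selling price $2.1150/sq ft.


Raw_total = N * avg_area = 27 * 51.2290 = 1383.1830 sq ft
Finished = Raw_total * yield / 100 = 1383.1830 * 62.8100 / 100 = 868.7772 sq ft
Value = Finished * price = 868.7772 * 2.1150 = 1837.4639 $


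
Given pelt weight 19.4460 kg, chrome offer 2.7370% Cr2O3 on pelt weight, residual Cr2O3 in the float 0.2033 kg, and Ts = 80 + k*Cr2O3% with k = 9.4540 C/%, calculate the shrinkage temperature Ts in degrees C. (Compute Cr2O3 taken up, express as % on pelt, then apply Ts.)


Offered = pelt * offer_pct / 100 = 19.4460 * 2.7370 / 100 = 0.5322 kg
Uptake = offered - residual = 0.5322 - 0.2033 = 0.3289 kg
Cr2O3% on pelt = uptake / pelt * 100 = 0.3289 / 19.4460 * 100 = 1.6915 %
Ts = 80 + k * Cr2O3% = 80 + 9.4540 * 1.6915 = 95.9918 C


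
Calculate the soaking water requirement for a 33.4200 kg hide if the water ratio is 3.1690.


Formula: Water = hide_weight * ratio
Substituting: Water = 33.4200 * 3.1690
Result: 105.9080 kg


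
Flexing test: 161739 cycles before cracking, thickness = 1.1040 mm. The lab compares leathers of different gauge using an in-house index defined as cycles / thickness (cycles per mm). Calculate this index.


Formula: Index = cycles / thickness
Substituting: Index = 161739 / 1.1040
Result: 146502.7174 cycles/mm


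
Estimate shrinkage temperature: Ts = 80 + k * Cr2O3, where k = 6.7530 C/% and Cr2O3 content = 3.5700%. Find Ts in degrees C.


Formula: Ts = 80 + k * Cr2O3
Substituting: Ts = 80 + 6.7530 * 3.5700
Result: 104.1082 C


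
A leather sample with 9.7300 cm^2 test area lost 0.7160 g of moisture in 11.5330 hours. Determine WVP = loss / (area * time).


Formula: WVP = loss / (area * time)
Substituting: WVP = 0.7160 / (9.7300 * 11.5330)
Result: 0.00638055 g/(cm^2*hr)


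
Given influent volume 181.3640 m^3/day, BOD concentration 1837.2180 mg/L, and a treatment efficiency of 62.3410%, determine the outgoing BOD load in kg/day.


Load_in = volume * conc / 1000 = 181.3640 * 1837.2180 / 1000 = 333.2052 kg/day
Removed = Load_in * eff / 100 = 333.2052 * 62.3410 / 100 = 207.7235 kg/day
Load_out = Load_in - Removed = 333.2052 - 207.7235 = 125.4817 kg/day


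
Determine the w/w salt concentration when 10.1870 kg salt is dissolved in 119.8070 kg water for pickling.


Formula: Conc = salt / (water + salt) * 100
Substituting: Conc = 10.1870 / (119.8070 + 10.1870) * 100
Result: 7.8365 %


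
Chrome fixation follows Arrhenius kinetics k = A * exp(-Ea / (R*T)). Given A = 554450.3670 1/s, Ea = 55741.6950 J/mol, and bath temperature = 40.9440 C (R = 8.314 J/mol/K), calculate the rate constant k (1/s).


T_K = T_C + 273.15 = 40.9440 + 273.15 = 314.0940 K
exponent = -Ea / (R * T_K) = -55741.6950 / (8.314 * 314.0940) = -21.3457
k = A * exp(exponent) = 554450.3670 * exp(-21.3457) = 2.9754e-04 1/s


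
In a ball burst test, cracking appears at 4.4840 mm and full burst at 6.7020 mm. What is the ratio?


Formula: Ratio = crack / burst
Substituting: Ratio = 4.4840 / 6.7020
Result: 0.6691


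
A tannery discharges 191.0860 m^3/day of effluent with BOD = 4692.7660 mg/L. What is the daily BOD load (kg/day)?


Formula: BOD_load = volume * conc / 1000
Substituting: BOD_load = 191.0860 * 4692.7660 / 1000
Result: 896.7219 kg/day


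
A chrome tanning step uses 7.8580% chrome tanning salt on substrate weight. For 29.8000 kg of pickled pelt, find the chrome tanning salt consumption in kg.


Formula: Chrome = substrate * pct / 100
Substituting: Chrome = 29.8000 * 7.8580 / 100
Result: 2.3417 kg


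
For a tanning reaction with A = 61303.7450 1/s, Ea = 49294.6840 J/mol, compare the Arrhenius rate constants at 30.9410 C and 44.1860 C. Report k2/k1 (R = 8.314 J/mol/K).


T1 = 30.9410 + 273.15 = 304.0910 K; T2 = 44.1860 + 273.15 = 317.3360 K
k1 = A * exp(-Ea/(R*T1)) = 61303.7450 * exp(-49294.6840/(8.314*304.0910)) = 2.0878e-04 1/s
k2 = A * exp(-Ea/(R*T2)) = 61303.7450 * exp(-49294.6840/(8.314*317.3360)) = 4.7110e-04 1/s
k2/k1 = 4.7110e-04 / 2.0878e-04 = 2.2565


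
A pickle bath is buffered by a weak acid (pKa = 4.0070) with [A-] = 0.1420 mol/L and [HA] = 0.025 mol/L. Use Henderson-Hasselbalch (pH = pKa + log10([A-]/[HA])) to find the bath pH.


ratio = [A-] / [HA] = 0.1420 / 0.025 = 5.6800
log10(ratio) = 0.7543
pH = pKa + log10(ratio) = 4.0070 + 0.7543 = 4.7613


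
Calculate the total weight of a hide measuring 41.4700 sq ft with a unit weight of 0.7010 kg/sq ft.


Formula: Weight = area * weight_per_sqft
Substituting: Weight = 41.4700 * 0.7010
Result: 29.0705 kg


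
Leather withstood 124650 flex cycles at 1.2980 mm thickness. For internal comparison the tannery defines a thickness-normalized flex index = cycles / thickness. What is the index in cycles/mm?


Formula: Index = cycles / thickness
Substituting: Index = 124650 / 1.2980
Result: 96032.3575 cycles/mm


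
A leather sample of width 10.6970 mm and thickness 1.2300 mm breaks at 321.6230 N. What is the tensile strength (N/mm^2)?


Formula: TS = force / (width * thickness)
Substituting: TS = 321.6230 / (10.6970 * 1.2300)
Result: 24.4444 N/mm^2


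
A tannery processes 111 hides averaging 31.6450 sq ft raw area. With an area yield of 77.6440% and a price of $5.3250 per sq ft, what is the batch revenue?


Raw_total = N * avg_area = 111 * 31.6450 = 3512.5950 sq ft
Finished = Raw_total * yield / 100 = 3512.5950 * 77.6440 / 100 = 2727.3193 sq ft
Value = Finished * price = 2727.3193 * 5.3250 = 14522.9751 $


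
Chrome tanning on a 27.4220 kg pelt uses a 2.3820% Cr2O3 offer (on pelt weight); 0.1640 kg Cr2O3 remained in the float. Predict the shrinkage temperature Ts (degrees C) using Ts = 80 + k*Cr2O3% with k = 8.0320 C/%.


Offered = pelt * offer_pct / 100 = 27.4220 * 2.3820 / 100 = 0.6532 kg
Uptake = offered - residual = 0.6532 - 0.1640 = 0.4892 kg
Cr2O3% on pelt = uptake / pelt * 100 = 0.4892 / 27.4220 * 100 = 1.7839 %
Ts = 80 + k * Cr2O3% = 80 + 8.0320 * 1.7839 = 94.3286 C


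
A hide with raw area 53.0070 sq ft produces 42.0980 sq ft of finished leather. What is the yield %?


Formula: Yield = finished / raw * 100
Substituting: Yield = 42.0980 / 53.0070 * 100
Result: 79.4197 %


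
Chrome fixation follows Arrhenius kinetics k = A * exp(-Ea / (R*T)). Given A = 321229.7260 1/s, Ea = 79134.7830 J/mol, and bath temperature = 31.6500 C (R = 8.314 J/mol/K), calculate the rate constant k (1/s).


T_K = T_C + 273.15 = 31.6500 + 273.15 = 304.8000 K
exponent = -Ea / (R * T_K) = -79134.7830 / (8.314 * 304.8000) = -31.2279
k = A * exp(exponent) = 321229.7260 * exp(-31.2279) = 8.8048e-09 1/s


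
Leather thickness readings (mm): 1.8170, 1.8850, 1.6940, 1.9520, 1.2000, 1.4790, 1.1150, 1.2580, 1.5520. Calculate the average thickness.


Formula: Average = sum / n
Substituting: Average = 13.9520 / 9
Result: 1.5502 mm


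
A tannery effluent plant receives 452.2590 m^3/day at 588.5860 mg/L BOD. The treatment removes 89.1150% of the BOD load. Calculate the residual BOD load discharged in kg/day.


Load_in = volume * conc / 1000 = 452.2590 * 588.5860 / 1000 = 266.1933 kg/day
Removed = Load_in * eff / 100 = 266.1933 * 89.1150 / 100 = 237.2182 kg/day
Load_out = Load_in - Removed = 266.1933 - 237.2182 = 28.9751 kg/day


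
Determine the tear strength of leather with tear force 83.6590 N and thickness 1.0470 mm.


Formula: Tear strength = force / thickness
Substituting: Tear strength = 83.6590 / 1.0470
Result: 79.9035 N/mm


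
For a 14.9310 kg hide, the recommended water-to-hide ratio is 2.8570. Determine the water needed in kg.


Formula: Water = hide_weight * ratio
Substituting: Water = 14.9310 * 2.8570
Result: 42.6579 kg


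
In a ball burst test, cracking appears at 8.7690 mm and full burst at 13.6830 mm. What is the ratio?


Formula: Ratio = crack / burst
Substituting: Ratio = 8.7690 / 13.6830
Result: 0.6409


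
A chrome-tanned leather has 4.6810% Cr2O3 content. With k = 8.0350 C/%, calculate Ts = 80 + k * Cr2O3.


Formula: Ts = 80 + k * Cr2O3
Substituting: Ts = 80 + 8.0350 * 4.6810
Result: 117.6118 C


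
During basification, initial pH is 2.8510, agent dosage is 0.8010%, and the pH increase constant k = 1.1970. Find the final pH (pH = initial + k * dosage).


Formula: pH_final = pH_initial + k * base_pct
Substituting: pH_final = 2.8510 + 1.1970 * 0.8010
Result: 3.8098


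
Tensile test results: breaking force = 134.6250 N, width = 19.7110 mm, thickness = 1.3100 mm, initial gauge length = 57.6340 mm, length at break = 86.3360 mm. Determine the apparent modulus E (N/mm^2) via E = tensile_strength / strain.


TS = F / (w * t) = 134.6250 / (19.7110 * 1.3100) = 5.2137 N/mm^2
strain = (Lf - L0) / L0 = (86.3360 - 57.6340) / 57.6340 = 0.4980
E = TS / strain = 5.2137 / 0.4980 = 10.4692 N/mm^2


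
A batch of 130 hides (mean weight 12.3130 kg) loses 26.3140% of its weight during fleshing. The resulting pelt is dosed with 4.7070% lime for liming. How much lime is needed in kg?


Total_raw = N * avg_wt = 130 * 12.3130 = 1600.6900 kg
Substrate = Total_raw * (1 - loss/100) = 1600.6900 * (1 - 26.3140/100) = 1179.4844 kg
Lime = Substrate * pct / 100 = 1179.4844 * 4.7070 / 100 = 55.5183 kg


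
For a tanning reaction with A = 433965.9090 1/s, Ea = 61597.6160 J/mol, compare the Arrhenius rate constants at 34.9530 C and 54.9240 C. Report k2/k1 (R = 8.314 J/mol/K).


T1 = 34.9530 + 273.15 = 308.1030 K; T2 = 54.9240 + 273.15 = 328.0740 K
k1 = A * exp(-Ea/(R*T1)) = 433965.9090 * exp(-61597.6160/(8.314*308.1030)) = 1.5633e-05 1/s
k2 = A * exp(-Ea/(R*T2)) = 433965.9090 * exp(-61597.6160/(8.314*328.0740)) = 6.7573e-05 1/s
k2/k1 = 6.7573e-05 / 1.5633e-05 = 4.3224


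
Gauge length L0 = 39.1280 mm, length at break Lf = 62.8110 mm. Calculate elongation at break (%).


Formula: Elongation = (Lf - L0) / L0 * 100
Substituting: Elongation = (62.8110 - 39.1280) / 39.1280 * 100
Result: 60.5270 %


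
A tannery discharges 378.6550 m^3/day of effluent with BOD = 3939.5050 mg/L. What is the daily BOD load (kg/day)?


Formula: BOD_load = volume * conc / 1000
Substituting: BOD_load = 378.6550 * 3939.5050 / 1000
Result: 1491.7133 kg/day


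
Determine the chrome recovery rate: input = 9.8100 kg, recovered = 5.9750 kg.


Formula: Recovery = recovered / input * 100
Substituting: Recovery = 5.9750 / 9.8100 * 100
Result: 60.9072 %


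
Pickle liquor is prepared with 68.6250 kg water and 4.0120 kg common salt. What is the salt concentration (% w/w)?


Formula: Conc = salt / (water + salt) * 100
Substituting: Conc = 4.0120 / (68.6250 + 4.0120) * 100
Result: 5.5234 %


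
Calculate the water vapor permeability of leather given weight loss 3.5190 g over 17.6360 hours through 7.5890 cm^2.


Formula: WVP = loss / (area * time)
Substituting: WVP = 3.5190 / (7.5890 * 17.6360)
Result: 0.0262927 g/(cm^2*hr)


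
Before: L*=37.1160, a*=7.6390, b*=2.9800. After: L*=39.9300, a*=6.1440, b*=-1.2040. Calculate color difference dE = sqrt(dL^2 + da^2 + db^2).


dL = 2.8140, da = -1.4950, db = -4.1840
dE = sqrt(2.8140^2 + (-1.4950)^2 + (-4.1840)^2) = 5.2592


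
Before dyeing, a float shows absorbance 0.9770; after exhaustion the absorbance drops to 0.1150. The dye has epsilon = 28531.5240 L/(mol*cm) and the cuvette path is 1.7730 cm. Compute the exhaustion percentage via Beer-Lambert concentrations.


c_initial = A_i / (epsilon * l) = 0.9770 / (28531.5240 * 1.7730) = 1.9313e-05 mol/L
c_final = A_f / (epsilon * l) = 0.1150 / (28531.5240 * 1.7730) = 2.2733e-06 mol/L
Exhaustion = (c_initial - c_final) / c_initial * 100 = (1.9313e-05 - 2.2733e-06) / 1.9313e-05 * 100 = 88.2293 %


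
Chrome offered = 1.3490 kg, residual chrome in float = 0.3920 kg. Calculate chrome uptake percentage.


Formula: Uptake = (offered - residual) / offered * 100
Substituting: Uptake = (1.3490 - 0.3920) / 1.3490 * 100
Result: 70.9414 %


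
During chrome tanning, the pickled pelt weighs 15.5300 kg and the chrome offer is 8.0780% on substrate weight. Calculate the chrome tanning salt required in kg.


Formula: Chrome = substrate * pct / 100
Substituting: Chrome = 15.5300 * 8.0780 / 100
Result: 1.2545 kg


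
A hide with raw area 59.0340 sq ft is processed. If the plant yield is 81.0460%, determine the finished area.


Formula: finished = raw * yield / 100
Substituting: finished = 59.0340 * 81.0460 / 100
Result: 47.8447 sq ft


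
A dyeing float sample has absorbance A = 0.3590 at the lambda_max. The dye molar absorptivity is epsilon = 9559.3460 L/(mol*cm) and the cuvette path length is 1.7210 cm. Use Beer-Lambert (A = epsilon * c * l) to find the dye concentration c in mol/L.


Formula: c = A / (epsilon * l)
Substituting: c = 0.3590 / (9559.3460 * 1.7210)
Result: 2.1822e-05 mol/L


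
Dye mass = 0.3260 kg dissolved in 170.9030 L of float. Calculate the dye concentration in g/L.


Formula: Conc = dye_mass(kg) / volume(L) * 1000
Substituting: Conc = 0.3260 / 170.9030 * 1000
Result: 1.9075 g/L


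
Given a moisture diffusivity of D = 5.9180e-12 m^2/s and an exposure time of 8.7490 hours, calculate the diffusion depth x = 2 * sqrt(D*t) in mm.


t = 8.7490 hr * 3600 = 31496.4000 s
D * t = 5.9180e-12 * 31496.4000 = 1.8640e-07
x = 2 * sqrt(D*t) = 2 * sqrt(1.8640e-07) = 8.6347e-04 m = 0.8635 mm


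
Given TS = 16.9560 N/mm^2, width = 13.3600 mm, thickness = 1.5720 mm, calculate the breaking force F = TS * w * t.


Formula: F = TS * w * t
Substituting: F = 16.9560 * 13.3600 * 1.5720
Result: 356.1086 N


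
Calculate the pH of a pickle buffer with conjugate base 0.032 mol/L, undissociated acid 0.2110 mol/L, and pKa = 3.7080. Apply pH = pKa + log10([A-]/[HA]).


ratio = [A-] / [HA] = 0.032 / 0.2110 = 0.1517
log10(ratio) = -0.8191
pH = pKa + log10(ratio) = 3.7080 - 0.8191 = 2.8889


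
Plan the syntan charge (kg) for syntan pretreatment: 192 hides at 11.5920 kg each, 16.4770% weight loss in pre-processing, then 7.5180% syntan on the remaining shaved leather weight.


Total_raw = N * avg_wt = 192 * 11.5920 = 2225.6640 kg
Substrate = Total_raw * (1 - loss/100) = 2225.6640 * (1 - 16.4770/100) = 1858.9413 kg
Syntan = Substrate * pct / 100 = 1858.9413 * 7.5180 / 100 = 139.7552 kg


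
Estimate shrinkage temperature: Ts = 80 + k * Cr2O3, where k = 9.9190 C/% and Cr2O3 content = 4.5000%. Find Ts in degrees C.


Formula: Ts = 80 + k * Cr2O3
Substituting: Ts = 80 + 9.9190 * 4.5000
Result: 124.6355 C


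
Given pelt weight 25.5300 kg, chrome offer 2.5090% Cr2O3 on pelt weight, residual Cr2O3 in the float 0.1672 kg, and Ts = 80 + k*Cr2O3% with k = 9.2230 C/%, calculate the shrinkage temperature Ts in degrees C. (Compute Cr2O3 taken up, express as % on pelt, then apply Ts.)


Offered = pelt * offer_pct / 100 = 25.5300 * 2.5090 / 100 = 0.6405 kg
Uptake = offered - residual = 0.6405 - 0.1672 = 0.4733 kg
Cr2O3% on pelt = uptake / pelt * 100 = 0.4733 / 25.5300 * 100 = 1.8541 %
Ts = 80 + k * Cr2O3% = 80 + 9.2230 * 1.8541 = 97.1002 C


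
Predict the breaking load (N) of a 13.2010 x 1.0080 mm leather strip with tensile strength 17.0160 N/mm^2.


Formula: F = TS * w * t
Substituting: F = 17.0160 * 13.2010 * 1.0080
Result: 226.4252 N


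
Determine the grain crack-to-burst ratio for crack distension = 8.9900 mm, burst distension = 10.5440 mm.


Formula: Ratio = crack / burst
Substituting: Ratio = 8.9900 / 10.5440
Result: 0.8526


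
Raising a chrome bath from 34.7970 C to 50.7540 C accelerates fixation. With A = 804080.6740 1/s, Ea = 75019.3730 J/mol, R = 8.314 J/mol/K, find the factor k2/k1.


T1 = 34.7970 + 273.15 = 307.9470 K; T2 = 50.7540 + 273.15 = 323.9040 K
k1 = A * exp(-Ea/(R*T1)) = 804080.6740 * exp(-75019.3730/(8.314*307.9470)) = 1.5132e-07 1/s
k2 = A * exp(-Ea/(R*T2)) = 804080.6740 * exp(-75019.3730/(8.314*323.9040)) = 6.4092e-07 1/s
k2/k1 = 6.4092e-07 / 1.5132e-07 = 4.2356


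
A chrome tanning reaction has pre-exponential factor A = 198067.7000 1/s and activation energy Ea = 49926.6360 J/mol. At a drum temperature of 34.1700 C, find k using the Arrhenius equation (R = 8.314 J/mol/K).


T_K = T_C + 273.15 = 34.1700 + 273.15 = 307.3200 K
exponent = -Ea / (R * T_K) = -49926.6360 / (8.314 * 307.3200) = -19.5403
k = A * exp(exponent) = 198067.7000 * exp(-19.5403) = 6.4649e-04 1/s


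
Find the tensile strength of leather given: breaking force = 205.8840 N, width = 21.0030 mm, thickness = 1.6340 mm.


Formula: TS = force / (width * thickness)
Substituting: TS = 205.8840 / (21.0030 * 1.6340)
Result: 5.9991 N/mm^2


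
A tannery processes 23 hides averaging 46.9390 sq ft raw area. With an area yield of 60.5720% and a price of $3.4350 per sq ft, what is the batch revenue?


Raw_total = N * avg_area = 23 * 46.9390 = 1079.5970 sq ft
Finished = Raw_total * yield / 100 = 1079.5970 * 60.5720 / 100 = 653.9335 sq ft
Value = Finished * price = 653.9335 * 3.4350 = 2246.2616 $


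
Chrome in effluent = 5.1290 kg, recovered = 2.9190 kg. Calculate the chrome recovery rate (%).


Formula: Recovery = recovered / input * 100
Substituting: Recovery = 2.9190 / 5.1290 * 100
Result: 56.9117 %


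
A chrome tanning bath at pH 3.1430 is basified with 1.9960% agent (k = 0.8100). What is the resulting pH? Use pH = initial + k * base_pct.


Formula: pH_final = pH_initial + k * base_pct
Substituting: pH_final = 3.1430 + 0.8100 * 1.9960
Result: 4.7598


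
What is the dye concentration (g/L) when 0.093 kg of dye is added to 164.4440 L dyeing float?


Formula: Conc = dye_mass(kg) / volume(L) * 1000
Substituting: Conc = 0.093 / 164.4440 * 1000
Result: 0.5655 g/L


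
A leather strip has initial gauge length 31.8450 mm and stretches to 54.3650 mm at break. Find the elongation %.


Formula: Elongation = (Lf - L0) / L0 * 100
Substituting: Elongation = (54.3650 - 31.8450) / 31.8450 * 100
Result: 70.7175 %


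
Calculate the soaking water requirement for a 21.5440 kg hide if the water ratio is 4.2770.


Formula: Water = hide_weight * ratio
Substituting: Water = 21.5440 * 4.2770
Result: 92.1437 kg


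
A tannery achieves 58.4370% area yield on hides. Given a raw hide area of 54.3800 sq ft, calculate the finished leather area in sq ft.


Formula: finished = raw * yield / 100
Substituting: finished = 54.3800 * 58.4370 / 100
Result: 31.7780 sq ft


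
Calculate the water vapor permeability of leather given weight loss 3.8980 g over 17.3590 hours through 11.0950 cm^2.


Formula: WVP = loss / (area * time)
Substituting: WVP = 3.8980 / (11.0950 * 17.3590)
Result: 0.020239 g/(cm^2*hr)


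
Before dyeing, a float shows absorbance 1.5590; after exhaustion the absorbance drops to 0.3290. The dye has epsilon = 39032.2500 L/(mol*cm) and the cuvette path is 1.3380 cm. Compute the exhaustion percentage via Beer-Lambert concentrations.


c_initial = A_i / (epsilon * l) = 1.5590 / (39032.2500 * 1.3380) = 2.9852e-05 mol/L
c_final = A_f / (epsilon * l) = 0.3290 / (39032.2500 * 1.3380) = 6.2996e-06 mol/L
Exhaustion = (c_initial - c_final) / c_initial * 100 = (2.9852e-05 - 6.2996e-06) / 2.9852e-05 * 100 = 78.8967 %


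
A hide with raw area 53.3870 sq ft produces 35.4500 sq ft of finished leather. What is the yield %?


Formula: Yield = finished / raw * 100
Substituting: Yield = 35.4500 / 53.3870 * 100
Result: 66.4019 %


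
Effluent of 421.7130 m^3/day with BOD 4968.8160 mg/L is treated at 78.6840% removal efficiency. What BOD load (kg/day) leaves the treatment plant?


Load_in = volume * conc / 1000 = 421.7130 * 4968.8160 / 1000 = 2095.4143 kg/day
Removed = Load_in * eff / 100 = 2095.4143 * 78.6840 / 100 = 1648.7558 kg/day
Load_out = Load_in - Removed = 2095.4143 - 1648.7558 = 446.6585 kg/day


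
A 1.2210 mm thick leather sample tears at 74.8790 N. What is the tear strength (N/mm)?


Formula: Tear strength = force / thickness
Substituting: Tear strength = 74.8790 / 1.2210
Result: 61.3260 N/mm


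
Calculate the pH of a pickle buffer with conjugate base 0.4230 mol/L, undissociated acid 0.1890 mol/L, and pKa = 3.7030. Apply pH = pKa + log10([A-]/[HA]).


ratio = [A-] / [HA] = 0.4230 / 0.1890 = 2.2381
log10(ratio) = 0.3499
pH = pKa + log10(ratio) = 3.7030 + 0.3499 = 4.0529


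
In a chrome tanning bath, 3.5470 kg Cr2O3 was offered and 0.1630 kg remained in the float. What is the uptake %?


Formula: Uptake = (offered - residual) / offered * 100
Substituting: Uptake = (3.5470 - 0.1630) / 3.5470 * 100
Result: 95.4046 %


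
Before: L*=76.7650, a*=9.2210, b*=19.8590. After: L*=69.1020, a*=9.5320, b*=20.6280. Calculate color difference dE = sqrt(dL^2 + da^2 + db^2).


dL = -7.6630, da = 0.3110, db = 0.7690
dE = sqrt((-7.6630)^2 + 0.3110^2 + 0.7690^2) = 7.7078


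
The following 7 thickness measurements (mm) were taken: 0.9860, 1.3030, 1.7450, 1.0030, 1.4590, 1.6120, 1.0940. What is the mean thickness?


Formula: Average = sum / n
Substituting: Average = 9.2020 / 7
Result: 1.3146 mm


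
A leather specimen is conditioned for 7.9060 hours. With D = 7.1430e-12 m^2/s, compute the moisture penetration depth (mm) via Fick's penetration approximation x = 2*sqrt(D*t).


t = 7.9060 hr * 3600 = 28461.6000 s
D * t = 7.1430e-12 * 28461.6000 = 2.0330e-07
x = 2 * sqrt(D*t) = 2 * sqrt(2.0330e-07) = 9.0178e-04 m = 0.9018 mm


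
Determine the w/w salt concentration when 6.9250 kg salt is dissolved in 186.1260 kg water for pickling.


Formula: Conc = salt / (water + salt) * 100
Substituting: Conc = 6.9250 / (186.1260 + 6.9250) * 100
Result: 3.5871 %


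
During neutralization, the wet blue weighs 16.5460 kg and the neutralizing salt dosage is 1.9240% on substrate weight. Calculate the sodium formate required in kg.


Formula: Neutralizer = substrate * pct / 100
Substituting: Neutralizer = 16.5460 * 1.9240 / 100
Result: 0.3183 kg


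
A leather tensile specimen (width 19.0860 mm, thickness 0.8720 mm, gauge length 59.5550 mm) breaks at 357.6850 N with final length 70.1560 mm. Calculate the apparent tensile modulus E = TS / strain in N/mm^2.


TS = F / (w * t) = 357.6850 / (19.0860 * 0.8720) = 21.4916 N/mm^2
strain = (Lf - L0) / L0 = (70.1560 - 59.5550) / 59.5550 = 0.1780
E = TS / strain = 21.4916 / 0.1780 = 120.7371 N/mm^2


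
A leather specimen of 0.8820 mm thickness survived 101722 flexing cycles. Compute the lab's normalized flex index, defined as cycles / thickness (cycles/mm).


Formula: Index = cycles / thickness
Substituting: Index = 101722 / 0.8820
Result: 115331.0658 cycles/mm


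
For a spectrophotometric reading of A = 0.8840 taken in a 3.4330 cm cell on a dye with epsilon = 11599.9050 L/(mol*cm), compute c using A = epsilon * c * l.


Formula: c = A / (epsilon * l)
Substituting: c = 0.8840 / (11599.9050 * 3.4330)
Result: 2.2199e-05 mol/L


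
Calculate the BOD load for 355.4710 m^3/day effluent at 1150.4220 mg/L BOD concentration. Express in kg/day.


Formula: BOD_load = volume * conc / 1000
Substituting: BOD_load = 355.4710 * 1150.4220 / 1000
Result: 408.9417 kg/day


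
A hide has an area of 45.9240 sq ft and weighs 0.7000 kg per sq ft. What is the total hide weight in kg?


Formula: Weight = area * weight_per_sqft
Substituting: Weight = 45.9240 * 0.7000
Result: 32.1468 kg


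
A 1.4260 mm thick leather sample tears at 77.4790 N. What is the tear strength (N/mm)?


Formula: Tear strength = force / thickness
Substituting: Tear strength = 77.4790 / 1.4260
Result: 54.3331 N/mm


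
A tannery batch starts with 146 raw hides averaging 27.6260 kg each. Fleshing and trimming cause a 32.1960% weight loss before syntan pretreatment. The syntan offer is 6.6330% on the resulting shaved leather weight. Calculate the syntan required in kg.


Total_raw = N * avg_wt = 146 * 27.6260 = 4033.3960 kg
Substrate = Total_raw * (1 - loss/100) = 4033.3960 * (1 - 32.1960/100) = 2734.8038 kg
Syntan = Substrate * pct / 100 = 2734.8038 * 6.6330 / 100 = 181.3995 kg


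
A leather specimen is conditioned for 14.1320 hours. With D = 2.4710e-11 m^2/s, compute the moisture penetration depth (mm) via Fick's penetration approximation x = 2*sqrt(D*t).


t = 14.1320 hr * 3600 = 50875.2000 s
D * t = 2.4710e-11 * 50875.2000 = 1.2571e-06
x = 2 * sqrt(D*t) = 2 * sqrt(1.2571e-06) = 0.00224243 m = 2.2424 mm


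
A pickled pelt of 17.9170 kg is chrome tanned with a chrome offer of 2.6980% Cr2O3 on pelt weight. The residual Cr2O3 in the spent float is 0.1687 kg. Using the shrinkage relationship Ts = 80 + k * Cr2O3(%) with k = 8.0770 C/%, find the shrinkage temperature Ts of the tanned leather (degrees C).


Offered = pelt * offer_pct / 100 = 17.9170 * 2.6980 / 100 = 0.4834 kg
Uptake = offered - residual = 0.4834 - 0.1687 = 0.3147 kg
Cr2O3% on pelt = uptake / pelt * 100 = 0.3147 / 17.9170 * 100 = 1.7564 %
Ts = 80 + k * Cr2O3% = 80 + 8.0770 * 1.7564 = 94.1867 C


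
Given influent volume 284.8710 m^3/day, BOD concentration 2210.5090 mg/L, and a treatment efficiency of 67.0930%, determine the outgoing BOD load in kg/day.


Load_in = volume * conc / 1000 = 284.8710 * 2210.5090 / 1000 = 629.7099 kg/day
Removed = Load_in * eff / 100 = 629.7099 * 67.0930 / 100 = 422.4913 kg/day
Load_out = Load_in - Removed = 629.7099 - 422.4913 = 207.2186 kg/day


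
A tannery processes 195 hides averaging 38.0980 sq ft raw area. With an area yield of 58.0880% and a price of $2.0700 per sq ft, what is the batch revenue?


Raw_total = N * avg_area = 195 * 38.0980 = 7429.1100 sq ft
Finished = Raw_total * yield / 100 = 7429.1100 * 58.0880 / 100 = 4315.4214 sq ft
Value = Finished * price = 4315.4214 * 2.0700 = 8932.9223 $


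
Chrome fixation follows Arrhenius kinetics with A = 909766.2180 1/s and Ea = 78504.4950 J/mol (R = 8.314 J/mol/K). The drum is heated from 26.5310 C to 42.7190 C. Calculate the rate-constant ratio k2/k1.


T1 = 26.5310 + 273.15 = 299.6810 K; T2 = 42.7190 + 273.15 = 315.8690 K
k1 = A * exp(-Ea/(R*T1)) = 909766.2180 * exp(-78504.4950/(8.314*299.6810)) = 1.8838e-08 1/s
k2 = A * exp(-Ea/(R*T2)) = 909766.2180 * exp(-78504.4950/(8.314*315.8690)) = 9.4695e-08 1/s
k2/k1 = 9.4695e-08 / 1.8838e-08 = 5.0267


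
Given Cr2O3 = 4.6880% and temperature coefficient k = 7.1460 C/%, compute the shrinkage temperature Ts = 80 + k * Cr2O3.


Formula: Ts = 80 + k * Cr2O3
Substituting: Ts = 80 + 7.1460 * 4.6880
Result: 113.5004 C


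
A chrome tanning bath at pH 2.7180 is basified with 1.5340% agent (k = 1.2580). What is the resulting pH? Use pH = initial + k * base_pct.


Formula: pH_final = pH_initial + k * base_pct
Substituting: pH_final = 2.7180 + 1.2580 * 1.5340
Result: 4.6478
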